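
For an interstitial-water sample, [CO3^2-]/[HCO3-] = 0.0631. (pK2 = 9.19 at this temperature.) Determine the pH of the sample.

pH = 7.99

From K2 = [H⁺][CO3^2-]/[HCO3-]:  pH = pK2 + log₁₀([CO3^2-]/[HCO3-])
log₁₀(0.0631) = -1.200
pH = 9.19 + (-1.200) = 7.99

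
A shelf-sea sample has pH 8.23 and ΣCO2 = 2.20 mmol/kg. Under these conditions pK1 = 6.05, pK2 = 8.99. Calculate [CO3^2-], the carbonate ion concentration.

[CO3²⁻] = 0.324 mmol/kg

α₂ = 1 / (1 + [H⁺]/K2 + [H⁺]²/(K1K2)) = 1 / (1 + 10^+0.76 + 10^-1.42)
   = 1 / (1 + 5.7544 + 0.038019) = 1/6.7924 = 0.1472
[CO3²⁻] = α₂ × DIC = 0.1472 × 2.20 = 0.324 mmol/kg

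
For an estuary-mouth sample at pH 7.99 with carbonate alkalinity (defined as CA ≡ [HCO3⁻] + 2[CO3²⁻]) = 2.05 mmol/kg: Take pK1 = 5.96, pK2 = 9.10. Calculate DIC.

CA = [HCO3⁻] + 2[CO3²⁻] = (α₁ + 2α₂)·DIC
At pH 7.99: [H⁺]/K1 = 10^-2.03 = 0.0093325, K2/[H⁺] = 10^-1.11 = 0.077625
α₁ = 1/(1 + 0.0093325 + 0.077625) = 1/1.0870 = 0.9200; α₂ = α₁·K2/[H⁺] = 0.07141
α₁ + 2α₂ = 1.0628
DIC = CA / (α₁ + 2α₂) = 2.05 / 1.0628 = 1.93 mmol/kg

DIC = 1.93 mmol/kg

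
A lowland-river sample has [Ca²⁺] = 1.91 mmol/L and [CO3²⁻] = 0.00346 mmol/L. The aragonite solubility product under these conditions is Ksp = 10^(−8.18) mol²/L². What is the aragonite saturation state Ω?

Ksp = 10^(−8.18) = 6.607×10^-9
Ω = [Ca²⁺][CO3²⁻]/Ksp = (1.91×10^-3)(0.00346×10^-3) / 6.607×10^-9 = 1.00

Ω = 1.00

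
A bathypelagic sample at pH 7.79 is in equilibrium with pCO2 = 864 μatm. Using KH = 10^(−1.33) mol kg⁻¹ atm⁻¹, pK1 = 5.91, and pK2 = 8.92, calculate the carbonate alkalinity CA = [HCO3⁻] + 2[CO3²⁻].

[CO2*] = KH · pCO2 = 10^(−1.33) × 864×10^-6 = 4.041×10^-5 mol/kg
α₀ = 1/(1 + K1/[H⁺] + K1K2/[H⁺]²) = 1/(1 + 10^+1.88 + 10^+0.75) = 0.01212
DIC = [CO2*]/α₀ = 4.041×10^-5 / 0.01212 = 3.333 mmol/kg
CA = (α₁ + 2α₂)·DIC = (0.9197 + 2×0.06818) × 3.333 = 3.52 mmol/kg

CA = 3.52 mmol/kg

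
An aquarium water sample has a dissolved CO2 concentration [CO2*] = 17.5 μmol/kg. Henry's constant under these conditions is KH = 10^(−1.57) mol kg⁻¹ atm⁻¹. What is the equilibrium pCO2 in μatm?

KH = 10^(−1.57) = 2.692×10^-2 mol kg⁻¹ atm⁻¹
pCO2 = [CO2*]/KH = 17.5×10^-6 / 2.692×10^-2 = 6.50×10^-4 atm = 650 μatm

pCO2 = 650 μatm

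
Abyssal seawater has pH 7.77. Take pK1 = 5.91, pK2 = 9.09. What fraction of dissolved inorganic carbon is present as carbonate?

α₂ = 0.0451

α₂ = 1 / (1 + [H⁺]/K2 + [H⁺]²/(K1K2)) = 1 / (1 + 10^+1.32 + 10^-0.54)
   = 1 / (1 + 20.893 + 0.28840) = 1/22.181 = 0.04508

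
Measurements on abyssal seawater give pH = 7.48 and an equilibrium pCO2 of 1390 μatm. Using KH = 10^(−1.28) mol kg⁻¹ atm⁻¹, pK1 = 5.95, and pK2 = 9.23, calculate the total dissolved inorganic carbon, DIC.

[CO2*] = KH · pCO2 = 10^(−1.28) × 1390×10^-6 = 7.295×10^-5 mol/kg
α₀ = 1/(1 + K1/[H⁺] + K1K2/[H⁺]²) = 1/(1 + 10^+1.53 + 10^-0.22) = 0.02818
DIC = [CO2*]/α₀ = 7.295×10^-5 / 0.02818 = 2.59 mmol/kg

DIC = 2.59 mmol/kg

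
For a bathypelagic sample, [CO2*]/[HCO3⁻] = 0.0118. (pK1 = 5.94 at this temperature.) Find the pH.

pH = 7.87

From K1 = [H⁺][HCO3⁻]/[CO2*]:  pH = pK1 − log₁₀([CO2*]/[HCO3⁻])
log₁₀(0.0118) = -1.928
pH = 5.94 − (-1.928) = 7.87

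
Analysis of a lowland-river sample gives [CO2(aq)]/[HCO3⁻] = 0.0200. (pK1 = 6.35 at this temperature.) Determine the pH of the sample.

pH = 8.05

From K1 = [H⁺][HCO3⁻]/[CO2(aq)]:  pH = pK1 − log₁₀([CO2(aq)]/[HCO3⁻])
log₁₀(0.0200) = -1.699
pH = 6.35 − (-1.699) = 8.05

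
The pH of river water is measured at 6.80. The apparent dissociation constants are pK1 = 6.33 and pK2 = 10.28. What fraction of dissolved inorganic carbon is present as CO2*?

α₀ = 1 / (1 + K1/[H⁺] + K1K2/[H⁺]²) = 1 / (1 + 10^+0.47 + 10^-3.01)
   = 1 / (1 + 2.9512 + 0.00097724) = 1/3.9522 = 0.2530

α₀ = 0.253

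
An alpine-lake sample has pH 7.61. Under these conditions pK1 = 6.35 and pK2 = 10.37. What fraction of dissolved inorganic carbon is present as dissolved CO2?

α₀ = 1 / (1 + K1/[H⁺] + K1K2/[H⁺]²) = 1 / (1 + 10^+1.26 + 10^-1.50)
   = 1 / (1 + 18.197 + 0.031623) = 1/19.229 = 0.05201

α₀ = 0.0520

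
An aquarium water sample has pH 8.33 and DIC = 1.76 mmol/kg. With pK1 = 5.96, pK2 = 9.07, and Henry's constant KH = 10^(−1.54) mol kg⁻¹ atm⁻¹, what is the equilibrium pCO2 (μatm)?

α₀ = 1 / (1 + K1/[H⁺] + K1K2/[H⁺]²) = 1 / (1 + 10^+2.37 + 10^+1.63)
   = 1 / (1 + 234.42 + 42.658) = 1/278.08 = 0.003596
[CO2*] = α₀ × DIC = 0.003596 × 1.76 = 0.006329 mmol/kg = 6.329 μmol/kg
pCO2 = [CO2*]/KH = 6.329×10^-6 / 2.884×10^-2 = 219 μatm

pCO2 = 219 μatm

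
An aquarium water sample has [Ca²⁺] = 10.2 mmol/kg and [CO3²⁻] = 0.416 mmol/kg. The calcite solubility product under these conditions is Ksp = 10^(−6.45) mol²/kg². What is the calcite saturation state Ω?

Ksp = 10^(−6.45) = 3.548×10^-7
Ω = [Ca²⁺][CO3²⁻]/Ksp = (10.2×10^-3)(0.416×10^-3) / 3.548×10^-7 = 12.0

Ω = 12.0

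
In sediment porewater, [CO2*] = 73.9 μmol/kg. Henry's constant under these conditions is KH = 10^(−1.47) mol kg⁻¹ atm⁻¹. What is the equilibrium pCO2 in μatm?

KH = 10^(−1.47) = 3.388×10^-2 mol kg⁻¹ atm⁻¹
pCO2 = [CO2*]/KH = 73.9×10^-6 / 3.388×10^-2 = 2.18×10^-3 atm = 2180 μatm

pCO2 = 2180 μatm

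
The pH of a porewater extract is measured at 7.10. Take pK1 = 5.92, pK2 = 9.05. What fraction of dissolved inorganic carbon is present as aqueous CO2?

α₀ = 0.0613

α₀ = 1 / (1 + K1/[H⁺] + K1K2/[H⁺]²) = 1 / (1 + 10^+1.18 + 10^-0.77)
   = 1 / (1 + 15.136 + 0.16982) = 1/16.305 = 0.06133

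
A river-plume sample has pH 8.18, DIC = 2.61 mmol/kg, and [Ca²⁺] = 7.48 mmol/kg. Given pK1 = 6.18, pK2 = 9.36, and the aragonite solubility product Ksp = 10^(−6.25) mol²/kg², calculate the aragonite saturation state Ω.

α₂ = 1 / (1 + [H⁺]/K2 + [H⁺]²/(K1K2)) = 1 / (1 + 10^+1.18 + 10^-0.82)
   = 1 / (1 + 15.136 + 0.15136) = 1/16.287 = 0.06140
[CO3²⁻] = α₂ × DIC = 0.06140 × 2.61 = 0.1603 mmol/kg
Ksp = 10^(−6.25) = 5.623×10^-7
Ω = [Ca²⁺][CO3²⁻]/Ksp = (7.48×10^-3)(1.603×10^-4) / 5.623×10^-7 = 2.13

Ω = 2.13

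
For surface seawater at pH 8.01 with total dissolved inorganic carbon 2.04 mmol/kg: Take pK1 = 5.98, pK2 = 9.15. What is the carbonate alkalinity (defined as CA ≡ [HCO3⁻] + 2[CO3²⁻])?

CA = 2.16 mmol/kg

CA = [HCO3⁻] + 2[CO3²⁻] = (α₁ + 2α₂)·DIC
At pH 8.01: [H⁺]/K1 = 10^-2.03 = 0.0093325, K2/[H⁺] = 10^-1.14 = 0.072444
α₁ = 1/(1 + 0.0093325 + 0.072444) = 1/1.0818 = 0.9244; α₂ = α₁·K2/[H⁺] = 0.06697
α₁ + 2α₂ = 1.0583
CA = 1.0583 × 2.04 = 2.16 mmol/kg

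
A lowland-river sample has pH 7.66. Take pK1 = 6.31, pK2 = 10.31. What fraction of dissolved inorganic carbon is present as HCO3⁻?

α₁ = 0.955

α₁ = 1 / (1 + [H⁺]/K1 + K2/[H⁺]) = 1 / (1 + 10^-1.35 + 10^-2.65)
   = 1 / (1 + 0.044668 + 0.0022387) = 1/1.0469 = 0.9552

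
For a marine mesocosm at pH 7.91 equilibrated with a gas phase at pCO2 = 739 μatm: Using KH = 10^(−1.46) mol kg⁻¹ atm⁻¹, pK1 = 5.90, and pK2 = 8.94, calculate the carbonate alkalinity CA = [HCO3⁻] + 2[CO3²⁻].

CA = 3.11 mmol/kg

[CO2*] = KH · pCO2 = 10^(−1.46) × 739×10^-6 = 2.562×10^-5 mol/kg
α₀ = 1/(1 + K1/[H⁺] + K1K2/[H⁺]²) = 1/(1 + 10^+2.01 + 10^+0.98) = 0.008859
DIC = [CO2*]/α₀ = 2.562×10^-5 / 0.008859 = 2.892 mmol/kg
CA = (α₁ + 2α₂)·DIC = (0.9065 + 2×0.08460) × 2.892 = 3.11 mmol/kg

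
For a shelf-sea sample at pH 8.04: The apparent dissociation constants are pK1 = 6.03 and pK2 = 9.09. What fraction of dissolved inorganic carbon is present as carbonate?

α₂ = 0.0811

α₂ = 1 / (1 + [H⁺]/K2 + [H⁺]²/(K1K2)) = 1 / (1 + 10^+1.05 + 10^-0.96)
   = 1 / (1 + 11.220 + 0.10965) = 1/12.330 = 0.08110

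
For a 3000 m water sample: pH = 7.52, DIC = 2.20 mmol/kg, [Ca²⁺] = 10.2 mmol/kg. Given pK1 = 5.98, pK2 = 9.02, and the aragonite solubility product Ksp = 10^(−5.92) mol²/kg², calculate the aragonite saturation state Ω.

α₂ = 1 / (1 + [H⁺]/K2 + [H⁺]²/(K1K2)) = 1 / (1 + 10^+1.50 + 10^-0.04)
   = 1 / (1 + 31.623 + 0.91201) = 1/33.535 = 0.02982
[CO3²⁻] = α₂ × DIC = 0.02982 × 2.20 = 0.06560 mmol/kg
Ksp = 10^(−5.92) = 1.202×10^-6
Ω = [Ca²⁺][CO3²⁻]/Ksp = (10.2×10^-3)(6.560×10^-5) / 1.202×10^-6 = 0.557

Ω = 0.557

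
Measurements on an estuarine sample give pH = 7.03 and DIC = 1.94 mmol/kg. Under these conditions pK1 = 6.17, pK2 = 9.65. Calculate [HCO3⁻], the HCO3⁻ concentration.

[HCO3⁻] = 1.70 mmol/kg

α₁ = 1 / (1 + [H⁺]/K1 + K2/[H⁺]) = 1 / (1 + 10^-0.86 + 10^-2.62)
   = 1 / (1 + 0.13804 + 0.0023988) = 1/1.1404 = 0.8769
[HCO3⁻] = α₁ × DIC = 0.8769 × 1.94 = 1.70 mmol/kg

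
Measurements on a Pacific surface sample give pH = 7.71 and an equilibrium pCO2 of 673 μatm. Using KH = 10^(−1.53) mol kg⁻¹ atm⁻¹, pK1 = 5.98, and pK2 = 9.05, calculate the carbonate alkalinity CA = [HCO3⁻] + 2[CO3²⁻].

CA = 1.16 mmol/kg

[CO2*] = KH · pCO2 = 10^(−1.53) × 673×10^-6 = 1.986×10^-5 mol/kg
α₀ = 1/(1 + K1/[H⁺] + K1K2/[H⁺]²) = 1/(1 + 10^+1.73 + 10^+0.39) = 0.01750
DIC = [CO2*]/α₀ = 1.986×10^-5 / 0.01750 = 1.135 mmol/kg
CA = (α₁ + 2α₂)·DIC = (0.9396 + 2×0.04295) × 1.135 = 1.16 mmol/kg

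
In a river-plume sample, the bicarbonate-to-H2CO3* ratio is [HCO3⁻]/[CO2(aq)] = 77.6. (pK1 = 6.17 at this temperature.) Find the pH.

pH = 8.06

From K1 = [H⁺][HCO3⁻]/[CO2(aq)]:  pH = pK1 + log₁₀([HCO3⁻]/[CO2(aq)])
log₁₀(77.6) = +1.890
pH = 6.17 + (+1.890) = 8.06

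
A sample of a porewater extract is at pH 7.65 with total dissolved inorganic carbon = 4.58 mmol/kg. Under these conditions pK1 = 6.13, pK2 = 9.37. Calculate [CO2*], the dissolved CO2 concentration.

[CO2*] = 0.132 mmol/kg

α₀ = 1 / (1 + K1/[H⁺] + K1K2/[H⁺]²) = 1 / (1 + 10^+1.52 + 10^-0.20)
   = 1 / (1 + 33.113 + 0.63096) = 1/34.744 = 0.02878
[CO2*] = α₀ × DIC = 0.02878 × 4.58 = 0.132 mmol/kg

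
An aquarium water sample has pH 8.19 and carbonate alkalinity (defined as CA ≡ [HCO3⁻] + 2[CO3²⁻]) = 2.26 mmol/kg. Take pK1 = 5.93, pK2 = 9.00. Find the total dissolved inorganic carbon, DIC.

DIC = 2.00 mmol/kg

CA = [HCO3⁻] + 2[CO3²⁻] = (α₁ + 2α₂)·DIC
At pH 8.19: [H⁺]/K1 = 10^-2.26 = 0.0054954, K2/[H⁺] = 10^-0.81 = 0.15488
α₁ = 1/(1 + 0.0054954 + 0.15488) = 1/1.1604 = 0.8618; α₂ = α₁·K2/[H⁺] = 0.1335
α₁ + 2α₂ = 1.1287
DIC = CA / (α₁ + 2α₂) = 2.26 / 1.1287 = 2.00 mmol/kg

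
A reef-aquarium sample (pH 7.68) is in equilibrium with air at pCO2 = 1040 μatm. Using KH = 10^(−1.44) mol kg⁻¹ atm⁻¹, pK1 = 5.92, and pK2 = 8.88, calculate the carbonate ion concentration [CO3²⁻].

[CO2*] = KH · pCO2 = 10^(−1.44) × 1040×10^-6 = 3.776×10^-5 mol/kg
α₀ = 1/(1 + K1/[H⁺] + K1K2/[H⁺]²) = 1/(1 + 10^+1.76 + 10^+0.56) = 0.01608
DIC = [CO2*]/α₀ = 3.776×10^-5 / 0.01608 = 2.348 mmol/kg
[CO3²⁻] = α₂·DIC; α₂ = 0.05840, so [CO3²⁻] = 0.05840 × 2.348 = 0.137 mmol/kg

[CO3²⁻] = 0.137 mmol/kg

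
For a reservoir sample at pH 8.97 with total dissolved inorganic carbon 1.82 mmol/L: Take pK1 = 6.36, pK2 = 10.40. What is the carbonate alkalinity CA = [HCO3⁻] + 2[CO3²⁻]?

CA = [HCO3⁻] + 2[CO3²⁻] = (α₁ + 2α₂)·DIC
At pH 8.97: [H⁺]/K1 = 10^-2.61 = 0.0024547, K2/[H⁺] = 10^-1.43 = 0.037154
α₁ = 1/(1 + 0.0024547 + 0.037154) = 1/1.0396 = 0.9619; α₂ = α₁·K2/[H⁺] = 0.03574
α₁ + 2α₂ = 1.0334
CA = 1.0334 × 1.82 = 1.88 mmol/L

CA = 1.88 mmol/L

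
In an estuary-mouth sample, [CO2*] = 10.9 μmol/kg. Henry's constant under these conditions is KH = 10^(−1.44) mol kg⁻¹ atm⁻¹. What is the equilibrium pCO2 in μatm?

KH = 10^(−1.44) = 3.631×10^-2 mol kg⁻¹ atm⁻¹
pCO2 = [CO2*]/KH = 10.9×10^-6 / 3.631×10^-2 = 3.00×10^-4 atm = 300 μatm

pCO2 = 300 μatm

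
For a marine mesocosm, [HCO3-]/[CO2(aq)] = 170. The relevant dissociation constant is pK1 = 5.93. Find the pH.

From K1 = [H⁺][HCO3-]/[CO2(aq)]:  pH = pK1 + log₁₀([HCO3-]/[CO2(aq)])
log₁₀(170) = +2.230
pH = 5.93 + (+2.230) = 8.16

pH = 8.16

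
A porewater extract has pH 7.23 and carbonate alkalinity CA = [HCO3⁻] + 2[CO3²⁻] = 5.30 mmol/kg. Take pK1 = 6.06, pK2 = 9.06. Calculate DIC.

CA = [HCO3⁻] + 2[CO3²⁻] = (α₁ + 2α₂)·DIC
At pH 7.23: [H⁺]/K1 = 10^-1.17 = 0.067608, K2/[H⁺] = 10^-1.83 = 0.014791
α₁ = 1/(1 + 0.067608 + 0.014791) = 1/1.0824 = 0.9239; α₂ = α₁·K2/[H⁺] = 0.01367
α₁ + 2α₂ = 0.9512
DIC = CA / (α₁ + 2α₂) = 5.30 / 0.9512 = 5.57 mmol/kg

DIC = 5.57 mmol/kg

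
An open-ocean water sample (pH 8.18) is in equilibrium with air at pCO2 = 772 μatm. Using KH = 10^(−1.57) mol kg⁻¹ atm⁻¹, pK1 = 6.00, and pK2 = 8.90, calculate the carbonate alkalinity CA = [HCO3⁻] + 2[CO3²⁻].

[CO2*] = KH · pCO2 = 10^(−1.57) × 772×10^-6 = 2.078×10^-5 mol/kg
α₀ = 1/(1 + K1/[H⁺] + K1K2/[H⁺]²) = 1/(1 + 10^+2.18 + 10^+1.46) = 0.005519
DIC = [CO2*]/α₀ = 2.078×10^-5 / 0.005519 = 3.765 mmol/kg
CA = (α₁ + 2α₂)·DIC = (0.8353 + 2×0.1592) × 3.765 = 4.34 mmol/kg

CA = 4.34 mmol/kg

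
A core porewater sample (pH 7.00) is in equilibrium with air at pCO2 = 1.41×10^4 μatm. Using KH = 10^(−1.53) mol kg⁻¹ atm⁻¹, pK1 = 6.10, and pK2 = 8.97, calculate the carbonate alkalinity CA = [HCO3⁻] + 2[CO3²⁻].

CA = 3.38 mmol/kg

[CO2*] = KH · pCO2 = 10^(−1.53) × 1.41×10^4×10^-6 = 4.161×10^-4 mol/kg
α₀ = 1/(1 + K1/[H⁺] + K1K2/[H⁺]²) = 1/(1 + 10^+0.90 + 10^-1.07) = 0.1108
DIC = [CO2*]/α₀ = 4.161×10^-4 / 0.1108 = 3.757 mmol/kg
CA = (α₁ + 2α₂)·DIC = (0.8798 + 2×0.009427) × 3.757 = 3.38 mmol/kg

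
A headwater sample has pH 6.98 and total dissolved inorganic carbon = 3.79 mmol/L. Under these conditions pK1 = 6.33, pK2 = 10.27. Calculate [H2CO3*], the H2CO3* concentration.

[CO2*] = 0.693 mmol/L

α₀ = 1 / (1 + K1/[H⁺] + K1K2/[H⁺]²) = 1 / (1 + 10^+0.65 + 10^-2.64)
   = 1 / (1 + 4.4668 + 0.0022909) = 1/5.4691 = 0.1828
[CO2*] = α₀ × DIC = 0.1828 × 3.79 = 0.693 mmol/L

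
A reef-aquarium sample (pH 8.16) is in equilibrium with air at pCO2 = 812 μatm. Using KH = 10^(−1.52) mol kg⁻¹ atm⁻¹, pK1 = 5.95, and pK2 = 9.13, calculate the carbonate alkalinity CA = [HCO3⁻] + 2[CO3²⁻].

CA = 4.83 mmol/kg

[CO2*] = KH · pCO2 = 10^(−1.52) × 812×10^-6 = 2.452×10^-5 mol/kg
α₀ = 1/(1 + K1/[H⁺] + K1K2/[H⁺]²) = 1/(1 + 10^+2.21 + 10^+1.24) = 0.005538
DIC = [CO2*]/α₀ = 2.452×10^-5 / 0.005538 = 4.428 mmol/kg
CA = (α₁ + 2α₂)·DIC = (0.8982 + 2×0.09625) × 4.428 = 4.83 mmol/kg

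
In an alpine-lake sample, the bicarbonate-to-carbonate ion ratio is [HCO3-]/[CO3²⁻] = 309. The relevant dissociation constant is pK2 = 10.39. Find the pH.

pH = 7.90

From K2 = [H⁺][CO3²⁻]/[HCO3-]:  pH = pK2 − log₁₀([HCO3-]/[CO3²⁻])
log₁₀(309) = +2.490
pH = 10.39 − (+2.490) = 7.90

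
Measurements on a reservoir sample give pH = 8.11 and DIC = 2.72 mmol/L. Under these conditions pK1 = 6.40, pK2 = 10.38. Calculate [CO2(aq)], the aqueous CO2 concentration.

α₀ = 1 / (1 + K1/[H⁺] + K1K2/[H⁺]²) = 1 / (1 + 10^+1.71 + 10^-0.56)
   = 1 / (1 + 51.286 + 0.27542) = 1/52.562 = 0.01903
[CO2*] = α₀ × DIC = 0.01903 × 2.72 = 0.0517 mmol/L

[CO2*] = 0.0517 mmol/L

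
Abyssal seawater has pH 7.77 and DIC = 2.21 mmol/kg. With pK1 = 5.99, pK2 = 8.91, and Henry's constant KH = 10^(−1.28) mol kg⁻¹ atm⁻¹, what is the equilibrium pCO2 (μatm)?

pCO2 = 642 μatm

α₀ = 1 / (1 + K1/[H⁺] + K1K2/[H⁺]²) = 1 / (1 + 10^+1.78 + 10^+0.64)
   = 1 / (1 + 60.256 + 4.3652) = 1/65.621 = 0.01524
[CO2*] = α₀ × DIC = 0.01524 × 2.21 = 0.03368 mmol/kg
pCO2 = [CO2*]/KH = 3.368×10^-5 / 5.248×10^-2 = 642 μatm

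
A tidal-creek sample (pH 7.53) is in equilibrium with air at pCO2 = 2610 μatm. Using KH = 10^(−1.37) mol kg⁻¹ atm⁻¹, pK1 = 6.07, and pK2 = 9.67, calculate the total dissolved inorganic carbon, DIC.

DIC = 3.35 mmol/kg

[CO2*] = KH · pCO2 = 10^(−1.37) × 2610×10^-6 = 1.113×10^-4 mol/kg
α₀ = 1/(1 + K1/[H⁺] + K1K2/[H⁺]²) = 1/(1 + 10^+1.46 + 10^-0.68) = 0.03328
DIC = [CO2*]/α₀ = 1.113×10^-4 / 0.03328 = 3.35 mmol/kg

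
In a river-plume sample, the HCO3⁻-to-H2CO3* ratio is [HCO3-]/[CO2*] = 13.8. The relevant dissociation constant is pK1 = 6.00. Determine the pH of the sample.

From K1 = [H⁺][HCO3-]/[CO2*]:  pH = pK1 + log₁₀([HCO3-]/[CO2*])
log₁₀(13.8) = +1.140
pH = 6.00 + (+1.140) = 7.14

pH = 7.14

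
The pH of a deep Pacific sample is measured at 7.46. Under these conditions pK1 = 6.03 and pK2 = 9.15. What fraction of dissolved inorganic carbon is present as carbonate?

α₂ = 1 / (1 + [H⁺]/K2 + [H⁺]²/(K1K2)) = 1 / (1 + 10^+1.69 + 10^+0.26)
   = 1 / (1 + 48.978 + 1.8197) = 1/51.798 = 0.01931

α₂ = 0.0193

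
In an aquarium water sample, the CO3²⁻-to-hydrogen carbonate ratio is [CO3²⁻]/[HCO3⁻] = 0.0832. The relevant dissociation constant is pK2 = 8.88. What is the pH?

pH = 7.80

From K2 = [H⁺][CO3²⁻]/[HCO3⁻]:  pH = pK2 + log₁₀([CO3²⁻]/[HCO3⁻])
log₁₀(0.0832) = -1.080
pH = 8.88 + (-1.080) = 7.80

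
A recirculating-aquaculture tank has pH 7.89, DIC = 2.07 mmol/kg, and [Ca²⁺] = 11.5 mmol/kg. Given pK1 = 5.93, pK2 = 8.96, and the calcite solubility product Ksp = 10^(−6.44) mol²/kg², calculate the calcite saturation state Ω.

α₂ = 1 / (1 + [H⁺]/K2 + [H⁺]²/(K1K2)) = 1 / (1 + 10^+1.07 + 10^-0.89)
   = 1 / (1 + 11.749 + 0.12882) = 1/12.878 = 0.07765
[CO3²⁻] = α₂ × DIC = 0.07765 × 2.07 = 0.1607 mmol/kg
Ksp = 10^(−6.44) = 3.631×10^-7
Ω = [Ca²⁺][CO3²⁻]/Ksp = (11.5×10^-3)(1.607×10^-4) / 3.631×10^-7 = 5.09

Ω = 5.09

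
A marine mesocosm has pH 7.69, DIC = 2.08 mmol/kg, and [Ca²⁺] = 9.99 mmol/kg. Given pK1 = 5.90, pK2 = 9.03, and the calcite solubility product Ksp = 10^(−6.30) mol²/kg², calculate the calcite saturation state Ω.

Ω = 1.78

α₂ = 1 / (1 + [H⁺]/K2 + [H⁺]²/(K1K2)) = 1 / (1 + 10^+1.34 + 10^-0.45)
   = 1 / (1 + 21.878 + 0.35481) = 1/23.232 = 0.04304
[CO3²⁻] = α₂ × DIC = 0.04304 × 2.08 = 0.08953 mmol/kg
Ksp = 10^(−6.30) = 5.012×10^-7
Ω = [Ca²⁺][CO3²⁻]/Ksp = (9.99×10^-3)(8.953×10^-5) / 5.012×10^-7 = 1.78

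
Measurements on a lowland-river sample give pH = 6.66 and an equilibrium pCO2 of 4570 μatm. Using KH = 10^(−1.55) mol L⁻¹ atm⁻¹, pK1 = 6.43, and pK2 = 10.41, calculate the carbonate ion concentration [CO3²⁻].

[CO3²⁻] = 0.0389 μmol/L

[CO2*] = KH · pCO2 = 10^(−1.55) × 4570×10^-6 = 1.288×10^-4 mol/L
α₀ = 1/(1 + K1/[H⁺] + K1K2/[H⁺]²) = 1/(1 + 10^+0.23 + 10^-3.52) = 0.3706
DIC = [CO2*]/α₀ = 1.288×10^-4 / 0.3706 = 0.3476 mmol/L
[CO3²⁻] = α₂·DIC; α₂ = 0.0001119, so [CO3²⁻] = 0.0001119 × 0.3476 = 3.89×10^-5 mmol/L = 0.0389 μmol/L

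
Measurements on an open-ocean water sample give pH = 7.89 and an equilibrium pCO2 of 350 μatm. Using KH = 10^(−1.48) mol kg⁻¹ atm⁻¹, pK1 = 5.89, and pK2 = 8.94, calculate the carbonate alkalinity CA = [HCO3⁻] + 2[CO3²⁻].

CA = 1.37 mmol/kg

[CO2*] = KH · pCO2 = 10^(−1.48) × 350×10^-6 = 1.159×10^-5 mol/kg
α₀ = 1/(1 + K1/[H⁺] + K1K2/[H⁺]²) = 1/(1 + 10^+2.00 + 10^+0.95) = 0.009098
DIC = [CO2*]/α₀ = 1.159×10^-5 / 0.009098 = 1.274 mmol/kg
CA = (α₁ + 2α₂)·DIC = (0.9098 + 2×0.08109) × 1.274 = 1.37 mmol/kg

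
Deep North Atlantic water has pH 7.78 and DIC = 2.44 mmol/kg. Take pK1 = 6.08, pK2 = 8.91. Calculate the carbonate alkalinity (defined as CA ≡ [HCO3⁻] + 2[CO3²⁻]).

CA = 2.56 mmol/kg

CA = [HCO3⁻] + 2[CO3²⁻] = (α₁ + 2α₂)·DIC
At pH 7.78: [H⁺]/K1 = 10^-1.70 = 0.019953, K2/[H⁺] = 10^-1.13 = 0.074131
α₁ = 1/(1 + 0.019953 + 0.074131) = 1/1.0941 = 0.9140; α₂ = α₁·K2/[H⁺] = 0.06776
α₁ + 2α₂ = 1.0495
CA = 1.0495 × 2.44 = 2.56 mmol/kg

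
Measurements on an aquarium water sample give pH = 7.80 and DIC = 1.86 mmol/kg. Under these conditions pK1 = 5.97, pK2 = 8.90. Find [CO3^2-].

α₂ = 1 / (1 + [H⁺]/K2 + [H⁺]²/(K1K2)) = 1 / (1 + 10^+1.10 + 10^-0.73)
   = 1 / (1 + 12.589 + 0.18621) = 1/13.775 = 0.07259
[CO3²⁻] = α₂ × DIC = 0.07259 × 1.86 = 0.135 mmol/kg

[CO3²⁻] = 0.135 mmol/kg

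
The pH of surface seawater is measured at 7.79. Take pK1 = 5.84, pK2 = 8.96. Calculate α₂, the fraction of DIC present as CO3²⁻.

α₂ = 0.0627

α₂ = 1 / (1 + [H⁺]/K2 + [H⁺]²/(K1K2)) = 1 / (1 + 10^+1.17 + 10^-0.78)
   = 1 / (1 + 14.791 + 0.16596) = 1/15.957 = 0.06267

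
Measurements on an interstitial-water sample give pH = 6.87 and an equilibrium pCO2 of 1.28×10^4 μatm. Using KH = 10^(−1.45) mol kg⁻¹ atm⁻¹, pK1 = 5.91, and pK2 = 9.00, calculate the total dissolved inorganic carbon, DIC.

[CO2*] = KH · pCO2 = 10^(−1.45) × 1.28×10^4×10^-6 = 4.542×10^-4 mol/kg
α₀ = 1/(1 + K1/[H⁺] + K1K2/[H⁺]²) = 1/(1 + 10^+0.96 + 10^-1.17) = 0.09816
DIC = [CO2*]/α₀ = 4.542×10^-4 / 0.09816 = 4.63 mmol/kg

DIC = 4.63 mmol/kg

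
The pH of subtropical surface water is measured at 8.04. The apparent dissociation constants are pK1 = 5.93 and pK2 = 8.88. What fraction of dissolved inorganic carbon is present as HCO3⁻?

α₁ = 1 / (1 + [H⁺]/K1 + K2/[H⁺]) = 1 / (1 + 10^-2.11 + 10^-0.84)
   = 1 / (1 + 0.0077625 + 0.14454) = 1/1.1523 = 0.8678

α₁ = 0.868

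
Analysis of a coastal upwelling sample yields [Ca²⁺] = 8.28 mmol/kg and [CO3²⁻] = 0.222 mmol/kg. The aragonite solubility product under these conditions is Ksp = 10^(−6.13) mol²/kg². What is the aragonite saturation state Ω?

Ω = 2.48

Ksp = 10^(−6.13) = 7.413×10^-7
Ω = [Ca²⁺][CO3²⁻]/Ksp = (8.28×10^-3)(0.222×10^-3) / 7.413×10^-7 = 2.48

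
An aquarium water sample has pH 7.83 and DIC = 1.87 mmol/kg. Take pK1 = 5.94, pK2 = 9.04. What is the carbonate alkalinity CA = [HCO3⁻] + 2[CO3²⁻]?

CA = 1.95 mmol/kg

CA = [HCO3⁻] + 2[CO3²⁻] = (α₁ + 2α₂)·DIC
At pH 7.83: [H⁺]/K1 = 10^-1.89 = 0.012882, K2/[H⁺] = 10^-1.21 = 0.061660
α₁ = 1/(1 + 0.012882 + 0.061660) = 1/1.0745 = 0.9306; α₂ = α₁·K2/[H⁺] = 0.05738
α₁ + 2α₂ = 1.0454
CA = 1.0454 × 1.87 = 1.95 mmol/kg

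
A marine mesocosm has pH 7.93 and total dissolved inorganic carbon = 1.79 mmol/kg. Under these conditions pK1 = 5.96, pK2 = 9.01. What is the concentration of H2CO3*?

α₀ = 1 / (1 + K1/[H⁺] + K1K2/[H⁺]²) = 1 / (1 + 10^+1.97 + 10^+0.89)
   = 1 / (1 + 93.325 + 7.7625) = 1/102.09 = 0.009795
[CO2*] = α₀ × DIC = 0.009795 × 1.79 = 0.0175 mmol/kg = 17.5 μmol/kg

[CO2*] = 17.5 μmol/kg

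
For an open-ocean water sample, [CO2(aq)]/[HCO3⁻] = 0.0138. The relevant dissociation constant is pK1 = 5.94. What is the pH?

From K1 = [H⁺][HCO3⁻]/[CO2(aq)]:  pH = pK1 − log₁₀([CO2(aq)]/[HCO3⁻])
log₁₀(0.0138) = -1.860
pH = 5.94 − (-1.860) = 7.80

pH = 7.80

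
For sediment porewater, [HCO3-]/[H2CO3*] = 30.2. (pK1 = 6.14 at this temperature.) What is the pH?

From K1 = [H⁺][HCO3-]/[H2CO3*]:  pH = pK1 + log₁₀([HCO3-]/[H2CO3*])
log₁₀(30.2) = +1.480
pH = 6.14 + (+1.480) = 7.62

pH = 7.62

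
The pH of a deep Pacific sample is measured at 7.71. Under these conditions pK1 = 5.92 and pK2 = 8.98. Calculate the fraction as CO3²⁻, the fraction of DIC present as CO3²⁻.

α₂ = 0.0502

α₂ = 1 / (1 + [H⁺]/K2 + [H⁺]²/(K1K2)) = 1 / (1 + 10^+1.27 + 10^-0.52)
   = 1 / (1 + 18.621 + 0.30200) = 1/19.923 = 0.05019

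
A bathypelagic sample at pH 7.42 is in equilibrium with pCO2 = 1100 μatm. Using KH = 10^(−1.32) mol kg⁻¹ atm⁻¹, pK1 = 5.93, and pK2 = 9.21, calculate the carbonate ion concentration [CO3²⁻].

[CO3²⁻] = 0.0264 mmol/kg

[CO2*] = KH · pCO2 = 10^(−1.32) × 1100×10^-6 = 5.265×10^-5 mol/kg
α₀ = 1/(1 + K1/[H⁺] + K1K2/[H⁺]²) = 1/(1 + 10^+1.49 + 10^-0.30) = 0.03086
DIC = [CO2*]/α₀ = 5.265×10^-5 / 0.03086 = 1.706 mmol/kg
[CO3²⁻] = α₂·DIC; α₂ = 0.01547, so [CO3²⁻] = 0.01547 × 1.706 = 0.0264 mmol/kg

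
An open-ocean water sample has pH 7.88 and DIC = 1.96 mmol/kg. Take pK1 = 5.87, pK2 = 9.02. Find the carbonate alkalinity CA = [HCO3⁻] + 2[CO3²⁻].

CA = [HCO3⁻] + 2[CO3²⁻] = (α₁ + 2α₂)·DIC
At pH 7.88: [H⁺]/K1 = 10^-2.01 = 0.0097724, K2/[H⁺] = 10^-1.14 = 0.072444
α₁ = 1/(1 + 0.0097724 + 0.072444) = 1/1.0822 = 0.9240; α₂ = α₁·K2/[H⁺] = 0.06694
α₁ + 2α₂ = 1.0579
CA = 1.0579 × 1.96 = 2.07 mmol/kg

CA = 2.07 mmol/kg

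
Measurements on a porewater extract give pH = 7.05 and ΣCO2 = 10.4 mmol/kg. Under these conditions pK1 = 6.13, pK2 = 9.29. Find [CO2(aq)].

[CO2*] = 1.11 mmol/kg

α₀ = 1 / (1 + K1/[H⁺] + K1K2/[H⁺]²) = 1 / (1 + 10^+0.92 + 10^-1.32)
   = 1 / (1 + 8.3176 + 0.047863) = 1/9.3655 = 0.1068
[CO2*] = α₀ × DIC = 0.1068 × 10.4 = 1.11 mmol/kg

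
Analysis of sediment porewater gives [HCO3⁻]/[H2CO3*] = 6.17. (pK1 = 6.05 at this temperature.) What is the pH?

From K1 = [H⁺][HCO3⁻]/[H2CO3*]:  pH = pK1 + log₁₀([HCO3⁻]/[H2CO3*])
log₁₀(6.17) = +0.790
pH = 6.05 + (+0.790) = 6.84

pH = 6.84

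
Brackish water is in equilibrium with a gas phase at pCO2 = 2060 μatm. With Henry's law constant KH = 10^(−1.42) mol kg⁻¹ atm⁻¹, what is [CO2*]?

[CO2*] = 78.3 μmol/kg

KH = 10^(−1.42) = 3.802×10^-2 mol kg⁻¹ atm⁻¹
[CO2*] = KH · pCO2 = 3.802×10^-2 × 2060×10^-6 atm = 7.83×10^-5 mol/kg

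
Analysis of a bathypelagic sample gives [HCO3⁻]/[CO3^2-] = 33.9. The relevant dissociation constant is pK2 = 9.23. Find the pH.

pH = 7.70

From K2 = [H⁺][CO3^2-]/[HCO3⁻]:  pH = pK2 − log₁₀([HCO3⁻]/[CO3^2-])
log₁₀(33.9) = +1.530
pH = 9.23 − (+1.530) = 7.70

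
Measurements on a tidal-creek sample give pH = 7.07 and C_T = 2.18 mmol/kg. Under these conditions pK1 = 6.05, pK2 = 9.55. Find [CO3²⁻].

α₂ = 1 / (1 + [H⁺]/K2 + [H⁺]²/(K1K2)) = 1 / (1 + 10^+2.48 + 10^+1.46)
   = 1 / (1 + 302.00 + 28.840) = 1/331.84 = 0.003014
[CO3²⁻] = α₂ × DIC = 0.003014 × 2.18 = 0.00657 mmol/kg = 6.57 μmol/kg

[CO3²⁻] = 6.57 μmol/kg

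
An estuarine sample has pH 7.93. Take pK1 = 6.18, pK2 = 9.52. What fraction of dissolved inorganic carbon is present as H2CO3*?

α₀ = 0.0170

α₀ = 1 / (1 + K1/[H⁺] + K1K2/[H⁺]²) = 1 / (1 + 10^+1.75 + 10^+0.16)
   = 1 / (1 + 56.234 + 1.4454) = 1/58.680 = 0.01704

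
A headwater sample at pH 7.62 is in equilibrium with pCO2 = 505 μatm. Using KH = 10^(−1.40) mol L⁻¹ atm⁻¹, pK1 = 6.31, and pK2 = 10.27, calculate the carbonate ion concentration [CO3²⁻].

[CO2*] = KH · pCO2 = 10^(−1.40) × 505×10^-6 = 2.010×10^-5 mol/L
α₀ = 1/(1 + K1/[H⁺] + K1K2/[H⁺]²) = 1/(1 + 10^+1.31 + 10^-1.34) = 0.04659
DIC = [CO2*]/α₀ = 2.010×10^-5 / 0.04659 = 0.4315 mmol/L
[CO3²⁻] = α₂·DIC; α₂ = 0.002130, so [CO3²⁻] = 0.002130 × 0.4315 = 0.000919 mmol/L = 0.919 μmol/L

[CO3²⁻] = 0.919 μmol/L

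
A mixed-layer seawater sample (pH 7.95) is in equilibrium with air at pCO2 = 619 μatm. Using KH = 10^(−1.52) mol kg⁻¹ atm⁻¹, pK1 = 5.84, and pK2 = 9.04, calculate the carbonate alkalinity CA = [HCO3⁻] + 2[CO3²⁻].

[CO2*] = KH · pCO2 = 10^(−1.52) × 619×10^-6 = 1.869×10^-5 mol/kg
α₀ = 1/(1 + K1/[H⁺] + K1K2/[H⁺]²) = 1/(1 + 10^+2.11 + 10^+1.02) = 0.007128
DIC = [CO2*]/α₀ = 1.869×10^-5 / 0.007128 = 2.623 mmol/kg
CA = (α₁ + 2α₂)·DIC = (0.9182 + 2×0.07464) × 2.623 = 2.80 mmol/kg

CA = 2.80 mmol/kg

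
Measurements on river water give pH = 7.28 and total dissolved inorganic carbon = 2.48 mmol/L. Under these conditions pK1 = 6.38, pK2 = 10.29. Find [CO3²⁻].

α₂ = 1 / (1 + [H⁺]/K2 + [H⁺]²/(K1K2)) = 1 / (1 + 10^+3.01 + 10^+2.11)
   = 1 / (1 + 1023.3 + 128.82) = 1/1153.1 = 0.0008672
[CO3²⁻] = α₂ × DIC = 0.0008672 × 2.48 = 0.00215 mmol/L = 2.15 μmol/L

[CO3²⁻] = 2.15 μmol/L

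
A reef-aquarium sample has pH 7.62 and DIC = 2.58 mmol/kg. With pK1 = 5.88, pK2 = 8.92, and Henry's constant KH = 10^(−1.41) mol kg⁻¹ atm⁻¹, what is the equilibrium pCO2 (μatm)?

α₀ = 1 / (1 + K1/[H⁺] + K1K2/[H⁺]²) = 1 / (1 + 10^+1.74 + 10^+0.44)
   = 1 / (1 + 54.954 + 2.7542) = 1/58.708 = 0.01703
[CO2*] = α₀ × DIC = 0.01703 × 2.58 = 0.04395 mmol/kg
pCO2 = [CO2*]/KH = 4.395×10^-5 / 3.890×10^-2 = 1130 μatm

pCO2 = 1130 μatm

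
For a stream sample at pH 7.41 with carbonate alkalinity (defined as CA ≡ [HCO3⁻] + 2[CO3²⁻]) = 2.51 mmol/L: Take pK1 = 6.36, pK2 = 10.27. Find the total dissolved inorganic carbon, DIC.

CA = [HCO3⁻] + 2[CO3²⁻] = (α₁ + 2α₂)·DIC
At pH 7.41: [H⁺]/K1 = 10^-1.05 = 0.089125, K2/[H⁺] = 10^-2.86 = 0.0013804
α₁ = 1/(1 + 0.089125 + 0.0013804) = 1/1.0905 = 0.9170; α₂ = α₁·K2/[H⁺] = 0.001266
α₁ + 2α₂ = 0.9195
DIC = CA / (α₁ + 2α₂) = 2.51 / 0.9195 = 2.73 mmol/L

DIC = 2.73 mmol/L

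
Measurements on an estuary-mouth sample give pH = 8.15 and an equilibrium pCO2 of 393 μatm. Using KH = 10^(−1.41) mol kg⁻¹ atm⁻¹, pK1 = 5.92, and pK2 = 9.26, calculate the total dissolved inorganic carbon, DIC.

DIC = 2.81 mmol/kg

[CO2*] = KH · pCO2 = 10^(−1.41) × 393×10^-6 = 1.529×10^-5 mol/kg
α₀ = 1/(1 + K1/[H⁺] + K1K2/[H⁺]²) = 1/(1 + 10^+2.23 + 10^+1.12) = 0.005435
DIC = [CO2*]/α₀ = 1.529×10^-5 / 0.005435 = 2.81 mmol/kg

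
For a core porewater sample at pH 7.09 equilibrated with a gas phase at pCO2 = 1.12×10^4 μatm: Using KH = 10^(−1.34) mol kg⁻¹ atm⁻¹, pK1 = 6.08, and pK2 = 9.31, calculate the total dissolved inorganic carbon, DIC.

DIC = 5.78 mmol/kg

[CO2*] = KH · pCO2 = 10^(−1.34) × 1.12×10^4×10^-6 = 5.119×10^-4 mol/kg
α₀ = 1/(1 + K1/[H⁺] + K1K2/[H⁺]²) = 1/(1 + 10^+1.01 + 10^-1.21) = 0.08854
DIC = [CO2*]/α₀ = 5.119×10^-4 / 0.08854 = 5.78 mmol/kg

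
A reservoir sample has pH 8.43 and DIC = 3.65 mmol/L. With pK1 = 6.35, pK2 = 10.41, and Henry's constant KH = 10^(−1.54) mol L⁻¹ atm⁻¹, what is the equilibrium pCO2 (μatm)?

pCO2 = 1030 μatm

α₀ = 1 / (1 + K1/[H⁺] + K1K2/[H⁺]²) = 1 / (1 + 10^+2.08 + 10^+0.10)
   = 1 / (1 + 120.23 + 1.2589) = 1/122.49 = 0.008164
[CO2*] = α₀ × DIC = 0.008164 × 3.65 = 0.02980 mmol/L
pCO2 = [CO2*]/KH = 2.980×10^-5 / 2.884×10^-2 = 1030 μatm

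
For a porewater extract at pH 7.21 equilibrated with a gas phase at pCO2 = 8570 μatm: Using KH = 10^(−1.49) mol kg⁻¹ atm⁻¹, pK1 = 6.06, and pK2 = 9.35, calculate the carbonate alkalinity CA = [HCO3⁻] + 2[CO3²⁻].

[CO2*] = KH · pCO2 = 10^(−1.49) × 8570×10^-6 = 2.773×10^-4 mol/kg
α₀ = 1/(1 + K1/[H⁺] + K1K2/[H⁺]²) = 1/(1 + 10^+1.15 + 10^-0.99) = 0.06567
DIC = [CO2*]/α₀ = 2.773×10^-4 / 0.06567 = 4.223 mmol/kg
CA = (α₁ + 2α₂)·DIC = (0.9276 + 2×0.006720) × 4.223 = 3.97 mmol/kg

CA = 3.97 mmol/kg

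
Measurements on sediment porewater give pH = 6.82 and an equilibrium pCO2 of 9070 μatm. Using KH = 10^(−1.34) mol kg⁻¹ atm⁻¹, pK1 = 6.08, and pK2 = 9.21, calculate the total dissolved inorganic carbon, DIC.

DIC = 2.70 mmol/kg

[CO2*] = KH · pCO2 = 10^(−1.34) × 9070×10^-6 = 4.146×10^-4 mol/kg
α₀ = 1/(1 + K1/[H⁺] + K1K2/[H⁺]²) = 1/(1 + 10^+0.74 + 10^-1.65) = 0.1534
DIC = [CO2*]/α₀ = 4.146×10^-4 / 0.1534 = 2.70 mmol/kg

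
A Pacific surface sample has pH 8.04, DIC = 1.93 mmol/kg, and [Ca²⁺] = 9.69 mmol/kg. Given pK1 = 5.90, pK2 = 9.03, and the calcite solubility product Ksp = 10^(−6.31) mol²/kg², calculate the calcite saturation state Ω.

α₂ = 1 / (1 + [H⁺]/K2 + [H⁺]²/(K1K2)) = 1 / (1 + 10^+0.99 + 10^-1.15)
   = 1 / (1 + 9.7724 + 0.070795) = 1/10.843 = 0.09222
[CO3²⁻] = α₂ × DIC = 0.09222 × 1.93 = 0.1780 mmol/kg
Ksp = 10^(−6.31) = 4.898×10^-7
Ω = [Ca²⁺][CO3²⁻]/Ksp = (9.69×10^-3)(1.780×10^-4) / 4.898×10^-7 = 3.52

Ω = 3.52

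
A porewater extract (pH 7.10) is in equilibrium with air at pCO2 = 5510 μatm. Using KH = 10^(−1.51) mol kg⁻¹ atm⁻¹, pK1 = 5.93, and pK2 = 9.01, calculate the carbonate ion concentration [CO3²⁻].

[CO2*] = KH · pCO2 = 10^(−1.51) × 5510×10^-6 = 1.703×10^-4 mol/kg
α₀ = 1/(1 + K1/[H⁺] + K1K2/[H⁺]²) = 1/(1 + 10^+1.17 + 10^-0.74) = 0.06261
DIC = [CO2*]/α₀ = 1.703×10^-4 / 0.06261 = 2.720 mmol/kg
[CO3²⁻] = α₂·DIC; α₂ = 0.01139, so [CO3²⁻] = 0.01139 × 2.720 = 0.0310 mmol/kg

[CO3²⁻] = 0.0310 mmol/kg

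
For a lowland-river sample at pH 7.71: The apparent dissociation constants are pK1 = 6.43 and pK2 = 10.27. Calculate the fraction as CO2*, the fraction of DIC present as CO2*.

α₀ = 0.0497

α₀ = 1 / (1 + K1/[H⁺] + K1K2/[H⁺]²) = 1 / (1 + 10^+1.28 + 10^-1.28)
   = 1 / (1 + 19.055 + 0.052481) = 1/20.107 = 0.04973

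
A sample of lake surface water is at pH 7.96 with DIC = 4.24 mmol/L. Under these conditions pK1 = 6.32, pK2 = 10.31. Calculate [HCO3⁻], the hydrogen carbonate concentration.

[HCO3⁻] = 4.13 mmol/L

α₁ = 1 / (1 + [H⁺]/K1 + K2/[H⁺]) = 1 / (1 + 10^-1.64 + 10^-2.35)
   = 1 / (1 + 0.022909 + 0.0044668) = 1/1.0274 = 0.9734
[HCO3⁻] = α₁ × DIC = 0.9734 × 4.24 = 4.13 mmol/L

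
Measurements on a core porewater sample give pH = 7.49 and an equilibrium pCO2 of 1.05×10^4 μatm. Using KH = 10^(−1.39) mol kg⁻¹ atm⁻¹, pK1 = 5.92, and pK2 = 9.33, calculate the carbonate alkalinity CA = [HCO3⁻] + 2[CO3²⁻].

[CO2*] = KH · pCO2 = 10^(−1.39) × 1.05×10^4×10^-6 = 4.277×10^-4 mol/kg
α₀ = 1/(1 + K1/[H⁺] + K1K2/[H⁺]²) = 1/(1 + 10^+1.57 + 10^-0.27) = 0.02585
DIC = [CO2*]/α₀ = 4.277×10^-4 / 0.02585 = 16.55 mmol/kg
CA = (α₁ + 2α₂)·DIC = (0.9603 + 2×0.01388) × 16.55 = 16.4 mmol/kg

CA = 16.4 mmol/kg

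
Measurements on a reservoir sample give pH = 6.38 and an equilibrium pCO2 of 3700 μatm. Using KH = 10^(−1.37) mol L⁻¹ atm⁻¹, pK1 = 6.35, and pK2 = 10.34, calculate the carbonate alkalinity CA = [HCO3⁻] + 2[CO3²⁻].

[CO2*] = KH · pCO2 = 10^(−1.37) × 3700×10^-6 = 1.578×10^-4 mol/L
α₀ = 1/(1 + K1/[H⁺] + K1K2/[H⁺]²) = 1/(1 + 10^+0.03 + 10^-3.93) = 0.4827
DIC = [CO2*]/α₀ = 1.578×10^-4 / 0.4827 = 0.3270 mmol/L
CA = (α₁ + 2α₂)·DIC = (0.5172 + 2×5.671×10^-5) × 0.3270 = 0.169 mmol/L

CA = 0.169 mmol/L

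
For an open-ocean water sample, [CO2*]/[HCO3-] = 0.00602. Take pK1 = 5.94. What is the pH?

From K1 = [H⁺][HCO3-]/[CO2*]:  pH = pK1 − log₁₀([CO2*]/[HCO3-])
log₁₀(0.00602) = -2.220
pH = 5.94 − (-2.220) = 8.16

pH = 8.16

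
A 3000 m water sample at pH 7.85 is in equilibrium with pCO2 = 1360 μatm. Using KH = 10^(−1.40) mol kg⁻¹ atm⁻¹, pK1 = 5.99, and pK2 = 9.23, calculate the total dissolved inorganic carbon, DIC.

DIC = 4.14 mmol/kg

[CO2*] = KH · pCO2 = 10^(−1.40) × 1360×10^-6 = 5.414×10^-5 mol/kg
α₀ = 1/(1 + K1/[H⁺] + K1K2/[H⁺]²) = 1/(1 + 10^+1.86 + 10^+0.48) = 0.01308
DIC = [CO2*]/α₀ = 5.414×10^-5 / 0.01308 = 4.14 mmol/kg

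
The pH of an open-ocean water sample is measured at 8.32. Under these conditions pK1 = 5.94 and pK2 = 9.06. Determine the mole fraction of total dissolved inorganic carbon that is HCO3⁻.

α₁ = 1 / (1 + [H⁺]/K1 + K2/[H⁺]) = 1 / (1 + 10^-2.38 + 10^-0.74)
   = 1 / (1 + 0.0041687 + 0.18197) = 1/1.1861 = 0.8431

α₁ = 0.843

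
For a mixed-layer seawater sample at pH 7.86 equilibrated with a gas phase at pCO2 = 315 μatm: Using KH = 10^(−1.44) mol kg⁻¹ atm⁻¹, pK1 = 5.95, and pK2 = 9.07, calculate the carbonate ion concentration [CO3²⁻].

[CO3²⁻] = 0.0573 mmol/kg

[CO2*] = KH · pCO2 = 10^(−1.44) × 315×10^-6 = 1.144×10^-5 mol/kg
α₀ = 1/(1 + K1/[H⁺] + K1K2/[H⁺]²) = 1/(1 + 10^+1.91 + 10^+0.70) = 0.01146
DIC = [CO2*]/α₀ = 1.144×10^-5 / 0.01146 = 0.9984 mmol/kg
[CO3²⁻] = α₂·DIC; α₂ = 0.05741, so [CO3²⁻] = 0.05741 × 0.9984 = 0.0573 mmol/kg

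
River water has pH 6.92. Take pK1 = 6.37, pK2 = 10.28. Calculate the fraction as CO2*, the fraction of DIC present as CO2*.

α₀ = 0.220

α₀ = 1 / (1 + K1/[H⁺] + K1K2/[H⁺]²) = 1 / (1 + 10^+0.55 + 10^-2.81)
   = 1 / (1 + 3.5481 + 0.0015488) = 1/4.5497 = 0.2198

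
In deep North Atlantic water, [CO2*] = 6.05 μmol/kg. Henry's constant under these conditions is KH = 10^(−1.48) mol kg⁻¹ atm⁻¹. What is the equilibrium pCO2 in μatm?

KH = 10^(−1.48) = 3.311×10^-2 mol kg⁻¹ atm⁻¹
pCO2 = [CO2*]/KH = 6.05×10^-6 / 3.311×10^-2 = 1.83×10^-4 atm = 183 μatm

pCO2 = 183 μatm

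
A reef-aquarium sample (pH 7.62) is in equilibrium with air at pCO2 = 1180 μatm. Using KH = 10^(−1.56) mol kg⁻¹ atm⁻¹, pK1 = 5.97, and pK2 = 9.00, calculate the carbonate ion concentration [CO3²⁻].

[CO3²⁻] = 0.0605 mmol/kg

[CO2*] = KH · pCO2 = 10^(−1.56) × 1180×10^-6 = 3.250×10^-5 mol/kg
α₀ = 1/(1 + K1/[H⁺] + K1K2/[H⁺]²) = 1/(1 + 10^+1.65 + 10^+0.27) = 0.02104
DIC = [CO2*]/α₀ = 3.250×10^-5 / 0.02104 = 1.545 mmol/kg
[CO3²⁻] = α₂·DIC; α₂ = 0.03918, so [CO3²⁻] = 0.03918 × 1.545 = 0.0605 mmol/kg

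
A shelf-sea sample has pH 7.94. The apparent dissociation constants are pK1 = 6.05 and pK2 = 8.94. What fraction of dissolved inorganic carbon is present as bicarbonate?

α₁ = 1 / (1 + [H⁺]/K1 + K2/[H⁺]) = 1 / (1 + 10^-1.89 + 10^-1.00)
   = 1 / (1 + 0.012882 + 0.10000) = 1/1.1129 = 0.8986

α₁ = 0.899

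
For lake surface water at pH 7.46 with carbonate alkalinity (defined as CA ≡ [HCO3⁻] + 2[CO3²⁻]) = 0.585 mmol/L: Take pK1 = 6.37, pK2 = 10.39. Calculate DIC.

DIC = 0.632 mmol/L

CA = [HCO3⁻] + 2[CO3²⁻] = (α₁ + 2α₂)·DIC
At pH 7.46: [H⁺]/K1 = 10^-1.09 = 0.081283, K2/[H⁺] = 10^-2.93 = 0.0011749
α₁ = 1/(1 + 0.081283 + 0.0011749) = 1/1.0825 = 0.9238; α₂ = α₁·K2/[H⁺] = 0.001085
α₁ + 2α₂ = 0.9260
DIC = CA / (α₁ + 2α₂) = 0.585 / 0.9260 = 0.632 mmol/L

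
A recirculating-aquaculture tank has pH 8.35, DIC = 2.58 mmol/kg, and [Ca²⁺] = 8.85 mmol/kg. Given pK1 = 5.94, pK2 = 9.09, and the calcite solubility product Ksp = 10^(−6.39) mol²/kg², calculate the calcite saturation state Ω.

Ω = 8.60

α₂ = 1 / (1 + [H⁺]/K2 + [H⁺]²/(K1K2)) = 1 / (1 + 10^+0.74 + 10^-1.67)
   = 1 / (1 + 5.4954 + 0.021380) = 1/6.5168 = 0.1534
[CO3²⁻] = α₂ × DIC = 0.1534 × 2.58 = 0.3959 mmol/kg
Ksp = 10^(−6.39) = 4.074×10^-7
Ω = [Ca²⁺][CO3²⁻]/Ksp = (8.85×10^-3)(3.959×10^-4) / 4.074×10^-7 = 8.60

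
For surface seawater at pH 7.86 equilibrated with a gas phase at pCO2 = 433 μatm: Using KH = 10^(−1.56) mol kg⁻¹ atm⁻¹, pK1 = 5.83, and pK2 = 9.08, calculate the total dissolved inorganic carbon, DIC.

[CO2*] = KH · pCO2 = 10^(−1.56) × 433×10^-6 = 1.193×10^-5 mol/kg
α₀ = 1/(1 + K1/[H⁺] + K1K2/[H⁺]²) = 1/(1 + 10^+2.03 + 10^+0.81) = 0.008725
DIC = [CO2*]/α₀ = 1.193×10^-5 / 0.008725 = 1.37 mmol/kg

DIC = 1.37 mmol/kg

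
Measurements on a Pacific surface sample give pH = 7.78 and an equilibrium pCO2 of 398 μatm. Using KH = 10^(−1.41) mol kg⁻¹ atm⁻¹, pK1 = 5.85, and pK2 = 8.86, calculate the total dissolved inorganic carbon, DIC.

DIC = 1.44 mmol/kg

[CO2*] = KH · pCO2 = 10^(−1.41) × 398×10^-6 = 1.548×10^-5 mol/kg
α₀ = 1/(1 + K1/[H⁺] + K1K2/[H⁺]²) = 1/(1 + 10^+1.93 + 10^+0.85) = 0.01073
DIC = [CO2*]/α₀ = 1.548×10^-5 / 0.01073 = 1.44 mmol/kg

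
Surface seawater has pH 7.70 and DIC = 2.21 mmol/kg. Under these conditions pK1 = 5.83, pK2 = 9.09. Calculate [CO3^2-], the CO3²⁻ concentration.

[CO3²⁻] = 0.0854 mmol/kg

α₂ = 1 / (1 + [H⁺]/K2 + [H⁺]²/(K1K2)) = 1 / (1 + 10^+1.39 + 10^-0.48)
   = 1 / (1 + 24.547 + 0.33113) = 1/25.878 = 0.03864
[CO3²⁻] = α₂ × DIC = 0.03864 × 2.21 = 0.0854 mmol/kg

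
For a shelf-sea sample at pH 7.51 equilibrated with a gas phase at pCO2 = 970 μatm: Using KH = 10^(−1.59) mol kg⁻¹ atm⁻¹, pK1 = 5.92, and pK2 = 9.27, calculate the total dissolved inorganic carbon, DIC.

DIC = 1.01 mmol/kg

[CO2*] = KH · pCO2 = 10^(−1.59) × 970×10^-6 = 2.493×10^-5 mol/kg
α₀ = 1/(1 + K1/[H⁺] + K1K2/[H⁺]²) = 1/(1 + 10^+1.59 + 10^-0.17) = 0.02464
DIC = [CO2*]/α₀ = 2.493×10^-5 / 0.02464 = 1.01 mmol/kg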